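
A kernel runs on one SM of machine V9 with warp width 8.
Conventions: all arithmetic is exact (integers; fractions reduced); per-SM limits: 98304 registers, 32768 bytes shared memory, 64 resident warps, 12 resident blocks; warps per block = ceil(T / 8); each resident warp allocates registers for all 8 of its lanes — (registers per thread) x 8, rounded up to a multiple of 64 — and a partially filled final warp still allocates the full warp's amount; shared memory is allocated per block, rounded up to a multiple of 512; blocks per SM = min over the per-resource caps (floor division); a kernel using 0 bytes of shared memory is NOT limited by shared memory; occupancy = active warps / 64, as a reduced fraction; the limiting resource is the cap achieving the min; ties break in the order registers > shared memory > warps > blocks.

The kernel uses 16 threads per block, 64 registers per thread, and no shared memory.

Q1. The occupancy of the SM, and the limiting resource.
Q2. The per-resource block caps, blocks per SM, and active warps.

Answer: occupancy 3/8, limited by blocks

registers: 96 blocks
shared memory: no limit (kernel uses none)
warps: 32 blocks
blocks: 12 blocks

Answer: 12 blocks, 24 active warps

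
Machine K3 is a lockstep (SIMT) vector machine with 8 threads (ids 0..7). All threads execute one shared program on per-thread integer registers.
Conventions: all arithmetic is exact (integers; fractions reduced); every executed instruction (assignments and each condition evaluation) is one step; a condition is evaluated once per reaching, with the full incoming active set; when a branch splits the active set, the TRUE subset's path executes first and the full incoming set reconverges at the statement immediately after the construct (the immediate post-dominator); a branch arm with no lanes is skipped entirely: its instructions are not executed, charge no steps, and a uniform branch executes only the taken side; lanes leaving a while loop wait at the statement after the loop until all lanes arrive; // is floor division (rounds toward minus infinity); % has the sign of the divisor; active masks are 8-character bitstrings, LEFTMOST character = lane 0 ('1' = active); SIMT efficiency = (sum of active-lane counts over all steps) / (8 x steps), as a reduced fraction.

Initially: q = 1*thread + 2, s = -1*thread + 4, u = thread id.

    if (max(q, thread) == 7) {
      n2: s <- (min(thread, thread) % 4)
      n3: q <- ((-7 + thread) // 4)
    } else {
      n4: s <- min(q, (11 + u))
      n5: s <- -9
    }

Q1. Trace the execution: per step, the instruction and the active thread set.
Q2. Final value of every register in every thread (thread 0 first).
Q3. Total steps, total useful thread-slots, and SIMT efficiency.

step 0: eval (max(q, thread) == 7)   11111111
step 1: s <- (min(thread, thread) % 4) 00000100
step 2: q <- ((-7 + thread) // 4)    00000100
step 3: s <- min(q, (11 + u))        11111011
step 4: s <- -9                      11111011

Answer: 5 steps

q: 2,3,4,5,6,-1,8,9
s: -9,-9,-9,-9,-9,1,-9,-9
u: 0,1,2,3,4,5,6,7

steps = 5; useful = 24; efficiency = 24/40 = 3/5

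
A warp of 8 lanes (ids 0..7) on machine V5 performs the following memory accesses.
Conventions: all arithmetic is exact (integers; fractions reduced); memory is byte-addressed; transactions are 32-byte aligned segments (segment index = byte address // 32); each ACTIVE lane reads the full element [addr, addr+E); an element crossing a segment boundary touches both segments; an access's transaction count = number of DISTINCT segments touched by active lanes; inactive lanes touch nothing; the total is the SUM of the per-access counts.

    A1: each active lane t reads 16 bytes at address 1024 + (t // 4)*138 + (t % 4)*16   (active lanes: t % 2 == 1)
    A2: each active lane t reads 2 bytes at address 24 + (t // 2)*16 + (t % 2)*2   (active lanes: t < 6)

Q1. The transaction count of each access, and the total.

A1: 5 transactions
A2: 2 transactions

Answer: 5,2; total 7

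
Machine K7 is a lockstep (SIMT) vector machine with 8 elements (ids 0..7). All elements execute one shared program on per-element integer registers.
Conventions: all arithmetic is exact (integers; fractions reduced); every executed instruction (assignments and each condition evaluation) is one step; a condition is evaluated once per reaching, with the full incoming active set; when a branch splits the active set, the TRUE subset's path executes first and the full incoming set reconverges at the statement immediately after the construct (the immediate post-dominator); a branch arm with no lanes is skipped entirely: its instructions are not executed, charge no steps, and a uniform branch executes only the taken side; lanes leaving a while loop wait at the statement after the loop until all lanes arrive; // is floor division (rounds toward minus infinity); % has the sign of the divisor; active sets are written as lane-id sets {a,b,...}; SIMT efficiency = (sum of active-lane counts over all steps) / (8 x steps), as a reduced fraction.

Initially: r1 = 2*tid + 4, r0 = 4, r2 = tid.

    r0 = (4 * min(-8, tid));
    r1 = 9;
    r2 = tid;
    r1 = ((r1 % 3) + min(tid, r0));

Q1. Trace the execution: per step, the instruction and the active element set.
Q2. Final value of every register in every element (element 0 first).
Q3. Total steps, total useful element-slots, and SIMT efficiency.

step 0: r0 <- (4 * min(-8, tid))     {0,1,2,3,4,5,6,7}
step 1: r1 <- 9                      {0,1,2,3,4,5,6,7}
step 2: r2 <- tid                    {0,1,2,3,4,5,6,7}
step 3: r1 <- ((r1 % 3) + min(tid, r0)) {0,1,2,3,4,5,6,7}

Answer: 4 steps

r1: -32,-32,-32,-32,-32,-32,-32,-32
r0: -32,-32,-32,-32,-32,-32,-32,-32
r2: 0,1,2,3,4,5,6,7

steps = 4; useful = 32; efficiency = 32/32 = 1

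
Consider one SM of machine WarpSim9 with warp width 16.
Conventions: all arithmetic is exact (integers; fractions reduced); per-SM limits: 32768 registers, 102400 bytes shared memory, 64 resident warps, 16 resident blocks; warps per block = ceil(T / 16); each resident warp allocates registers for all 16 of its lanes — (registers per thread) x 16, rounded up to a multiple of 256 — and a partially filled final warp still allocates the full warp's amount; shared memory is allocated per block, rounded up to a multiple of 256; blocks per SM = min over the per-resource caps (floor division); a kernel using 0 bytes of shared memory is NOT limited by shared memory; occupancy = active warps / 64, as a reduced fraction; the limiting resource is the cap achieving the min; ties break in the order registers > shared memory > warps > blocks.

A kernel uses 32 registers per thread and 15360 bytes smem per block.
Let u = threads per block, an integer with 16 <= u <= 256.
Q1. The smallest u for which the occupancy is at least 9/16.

Answer: u = 81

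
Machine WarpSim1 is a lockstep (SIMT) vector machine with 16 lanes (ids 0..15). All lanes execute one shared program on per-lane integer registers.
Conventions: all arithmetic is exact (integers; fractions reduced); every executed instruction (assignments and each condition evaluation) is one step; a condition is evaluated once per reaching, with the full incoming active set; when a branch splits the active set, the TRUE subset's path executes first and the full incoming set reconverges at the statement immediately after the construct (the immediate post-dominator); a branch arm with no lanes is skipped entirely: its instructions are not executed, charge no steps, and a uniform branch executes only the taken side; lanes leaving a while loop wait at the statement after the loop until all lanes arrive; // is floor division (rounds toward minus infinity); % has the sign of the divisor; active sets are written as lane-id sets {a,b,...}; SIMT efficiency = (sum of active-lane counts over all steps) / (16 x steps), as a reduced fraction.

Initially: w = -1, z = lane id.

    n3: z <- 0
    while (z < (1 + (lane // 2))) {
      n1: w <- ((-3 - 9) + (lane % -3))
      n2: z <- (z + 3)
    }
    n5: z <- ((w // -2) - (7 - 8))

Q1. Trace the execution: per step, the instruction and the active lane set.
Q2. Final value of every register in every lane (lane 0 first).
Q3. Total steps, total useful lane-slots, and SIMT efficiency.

step 0: z <- 0                       {0,1,2,3,4,5,6,7,8,9,10,11,12,13,14,15}
step 1: eval (z < (1 + (lane // 2))) {0,1,2,3,4,5,6,7,8,9,10,11,12,13,14,15}
step 2: w <- ((-3 - 9) + (lane % -3)) {0,1,2,3,4,5,6,7,8,9,10,11,12,13,14,15}
step 3: z <- (z + 3)                 {0,1,2,3,4,5,6,7,8,9,10,11,12,13,14,15}
step 4: eval (z < (1 + (lane // 2))) {0,1,2,3,4,5,6,7,8,9,10,11,12,13,14,15}
step 5: w <- ((-3 - 9) + (lane % -3)) {6,7,8,9,10,11,12,13,14,15}
step 6: z <- (z + 3)                 {6,7,8,9,10,11,12,13,14,15}
step 7: eval (z < (1 + (lane // 2))) {6,7,8,9,10,11,12,13,14,15}
step 8: w <- ((-3 - 9) + (lane % -3)) {12,13,14,15}
step 9: z <- (z + 3)                 {12,13,14,15}
step 10: eval (z < (1 + (lane // 2))) {12,13,14,15}
step 11: z <- ((w // -2) - (7 - 8))   {0,1,2,3,4,5,6,7,8,9,10,11,12,13,14,15}

Answer: 12 steps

w: -12,-14,-13,-12,-14,-13,-12,-14,-13,-12,-14,-13,-12,-14,-13,-12
z: 7,8,7,7,8,7,7,8,7,7,8,7,7,8,7,7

steps = 12; useful = 138; efficiency = 138/192 = 23/32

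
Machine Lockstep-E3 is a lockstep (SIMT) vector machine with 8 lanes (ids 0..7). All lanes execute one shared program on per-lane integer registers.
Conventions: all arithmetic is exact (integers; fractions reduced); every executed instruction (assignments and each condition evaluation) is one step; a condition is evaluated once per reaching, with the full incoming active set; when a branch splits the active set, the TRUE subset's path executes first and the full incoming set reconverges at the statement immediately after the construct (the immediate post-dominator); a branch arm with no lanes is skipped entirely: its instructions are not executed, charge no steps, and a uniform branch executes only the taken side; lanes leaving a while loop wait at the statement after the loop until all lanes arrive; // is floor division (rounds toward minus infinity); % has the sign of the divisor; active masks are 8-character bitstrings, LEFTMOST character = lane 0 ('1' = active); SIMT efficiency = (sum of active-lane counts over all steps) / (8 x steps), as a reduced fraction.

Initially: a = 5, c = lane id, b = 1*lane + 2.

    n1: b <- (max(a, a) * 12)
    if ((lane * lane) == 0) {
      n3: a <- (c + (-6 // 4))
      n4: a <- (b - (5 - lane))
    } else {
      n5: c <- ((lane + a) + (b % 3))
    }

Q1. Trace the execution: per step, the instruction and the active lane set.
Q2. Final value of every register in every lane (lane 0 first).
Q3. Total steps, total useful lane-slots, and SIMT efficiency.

step 0: b <- (max(a, a) * 12)        11111111
step 1: eval ((lane * lane) == 0)    11111111
step 2: a <- (c + (-6 // 4))         10000000
step 3: a <- (b - (5 - lane))        10000000
step 4: c <- ((lane + a) + (b % 3))  01111111

Answer: 5 steps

a: 55,5,5,5,5,5,5,5
c: 0,6,7,8,9,10,11,12
b: 60,60,60,60,60,60,60,60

steps = 5; useful = 25; efficiency = 25/40 = 5/8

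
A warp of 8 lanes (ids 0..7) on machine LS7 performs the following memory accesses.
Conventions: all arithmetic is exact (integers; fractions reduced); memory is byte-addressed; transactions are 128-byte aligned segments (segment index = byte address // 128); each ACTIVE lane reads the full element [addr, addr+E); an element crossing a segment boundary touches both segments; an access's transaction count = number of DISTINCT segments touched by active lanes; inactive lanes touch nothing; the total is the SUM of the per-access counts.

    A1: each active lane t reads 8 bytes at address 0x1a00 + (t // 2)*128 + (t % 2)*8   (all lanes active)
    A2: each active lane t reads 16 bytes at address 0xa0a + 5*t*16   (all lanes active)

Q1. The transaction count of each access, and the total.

A1: 4 transactions
A2: 5 transactions

Answer: 4,5; total 9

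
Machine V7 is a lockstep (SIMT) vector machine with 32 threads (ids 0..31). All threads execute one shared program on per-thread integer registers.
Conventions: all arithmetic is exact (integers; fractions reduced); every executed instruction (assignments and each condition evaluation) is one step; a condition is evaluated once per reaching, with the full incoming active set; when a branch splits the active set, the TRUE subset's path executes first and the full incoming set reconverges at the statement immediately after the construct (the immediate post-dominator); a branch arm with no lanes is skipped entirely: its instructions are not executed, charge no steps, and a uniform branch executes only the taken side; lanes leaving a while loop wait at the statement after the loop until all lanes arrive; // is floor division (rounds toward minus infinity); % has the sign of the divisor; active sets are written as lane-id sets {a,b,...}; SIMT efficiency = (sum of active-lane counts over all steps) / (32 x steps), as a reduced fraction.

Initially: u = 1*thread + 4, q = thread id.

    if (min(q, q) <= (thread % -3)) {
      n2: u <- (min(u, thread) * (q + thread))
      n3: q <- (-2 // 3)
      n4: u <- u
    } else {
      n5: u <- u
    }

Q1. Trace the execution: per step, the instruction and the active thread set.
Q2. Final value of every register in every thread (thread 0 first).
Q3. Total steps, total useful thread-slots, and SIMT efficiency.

step 0: eval (min(q, q) <= (thread % -3)) {0,1,2,3,4,5,6,7,8,9,10,11,12,13,14,15,16,17,18,19,20,21,22,23,24,25,26,27,28,29,30,31}
step 1: u <- (min(u, thread) * (q + thread)) {0}
step 2: q <- (-2 // 3)               {0}
step 3: u <- u                       {0}
step 4: u <- u                       {1,2,3,4,5,6,7,8,9,10,11,12,13,14,15,16,17,18,19,20,21,22,23,24,25,26,27,28,29,30,31}

Answer: 5 steps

u: 0,5,6,7,8,9,10,11,12,13,14,15,16,17,18,19,20,21,22,23,24,25,26,27,28,29,30,31,32,33,34,35
q: -1,1,2,3,4,5,6,7,8,9,10,11,12,13,14,15,16,17,18,19,20,21,22,23,24,25,26,27,28,29,30,31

steps = 5; useful = 66; efficiency = 66/160 = 33/80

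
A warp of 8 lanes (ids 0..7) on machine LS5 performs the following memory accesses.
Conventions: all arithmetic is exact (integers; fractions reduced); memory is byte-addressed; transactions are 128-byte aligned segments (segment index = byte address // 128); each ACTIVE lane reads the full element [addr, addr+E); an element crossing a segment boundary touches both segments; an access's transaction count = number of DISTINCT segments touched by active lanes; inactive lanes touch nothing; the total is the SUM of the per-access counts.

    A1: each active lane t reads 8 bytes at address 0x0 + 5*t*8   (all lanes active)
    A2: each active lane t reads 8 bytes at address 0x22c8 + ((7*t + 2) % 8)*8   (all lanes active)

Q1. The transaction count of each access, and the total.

A1: 3 transactions
A2: 2 transactions

Answer: 3,2; total 5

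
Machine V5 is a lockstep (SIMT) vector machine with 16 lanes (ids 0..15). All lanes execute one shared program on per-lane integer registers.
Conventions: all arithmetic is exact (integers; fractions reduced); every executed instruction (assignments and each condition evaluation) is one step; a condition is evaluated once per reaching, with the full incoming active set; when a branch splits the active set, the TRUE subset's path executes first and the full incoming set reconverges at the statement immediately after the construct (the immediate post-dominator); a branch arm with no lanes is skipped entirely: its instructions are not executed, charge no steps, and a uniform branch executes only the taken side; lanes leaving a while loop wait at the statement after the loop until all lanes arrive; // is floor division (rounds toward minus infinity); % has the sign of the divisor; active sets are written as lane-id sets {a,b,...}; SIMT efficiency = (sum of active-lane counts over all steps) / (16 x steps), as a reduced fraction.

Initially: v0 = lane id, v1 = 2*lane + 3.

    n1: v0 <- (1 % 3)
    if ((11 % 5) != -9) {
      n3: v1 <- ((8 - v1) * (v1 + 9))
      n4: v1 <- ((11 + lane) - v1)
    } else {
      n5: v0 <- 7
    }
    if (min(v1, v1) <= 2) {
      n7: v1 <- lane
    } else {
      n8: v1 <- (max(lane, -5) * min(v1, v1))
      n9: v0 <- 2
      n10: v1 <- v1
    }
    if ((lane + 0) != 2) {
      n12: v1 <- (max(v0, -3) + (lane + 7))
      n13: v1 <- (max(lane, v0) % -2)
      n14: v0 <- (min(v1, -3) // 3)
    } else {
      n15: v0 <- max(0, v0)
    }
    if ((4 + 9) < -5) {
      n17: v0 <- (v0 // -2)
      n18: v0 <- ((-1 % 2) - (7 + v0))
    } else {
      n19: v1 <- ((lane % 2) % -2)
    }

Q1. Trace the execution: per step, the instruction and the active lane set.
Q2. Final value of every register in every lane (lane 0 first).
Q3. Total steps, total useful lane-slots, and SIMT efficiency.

step 0: v0 <- (1 % 3)                {0,1,2,3,4,5,6,7,8,9,10,11,12,13,14,15}
step 1: eval ((11 % 5) != -9)        {0,1,2,3,4,5,6,7,8,9,10,11,12,13,14,15}
step 2: v1 <- ((8 - v1) * (v1 + 9))  {0,1,2,3,4,5,6,7,8,9,10,11,12,13,14,15}
step 3: v1 <- ((11 + lane) - v1)     {0,1,2,3,4,5,6,7,8,9,10,11,12,13,14,15}
step 4: eval (min(v1, v1) <= 2)      {0,1,2,3,4,5,6,7,8,9,10,11,12,13,14,15}
step 5: v1 <- lane                   {0,1,2}
step 6: v1 <- (max(lane, -5) * min(v1, v1)) {3,4,5,6,7,8,9,10,11,12,13,14,15}
step 7: v0 <- 2                      {3,4,5,6,7,8,9,10,11,12,13,14,15}
step 8: v1 <- v1                     {3,4,5,6,7,8,9,10,11,12,13,14,15}
step 9: eval ((lane + 0) != 2)       {0,1,2,3,4,5,6,7,8,9,10,11,12,13,14,15}
step 10: v1 <- (max(v0, -3) + (lane + 7)) {0,1,3,4,5,6,7,8,9,10,11,12,13,14,15}
step 11: v1 <- (max(lane, v0) % -2)   {0,1,3,4,5,6,7,8,9,10,11,12,13,14,15}
step 12: v0 <- (min(v1, -3) // 3)     {0,1,3,4,5,6,7,8,9,10,11,12,13,14,15}
step 13: v0 <- max(0, v0)             {2}
step 14: eval ((4 + 9) < -5)          {0,1,2,3,4,5,6,7,8,9,10,11,12,13,14,15}
step 15: v1 <- ((lane % 2) % -2)      {0,1,2,3,4,5,6,7,8,9,10,11,12,13,14,15}

Answer: 16 steps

v0: -1,-1,1,-1,-1,-1,-1,-1,-1,-1,-1,-1,-1,-1,-1,-1
v1: 0,-1,0,-1,0,-1,0,-1,0,-1,0,-1,0,-1,0,-1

steps = 16; useful = 216; efficiency = 216/256 = 27/32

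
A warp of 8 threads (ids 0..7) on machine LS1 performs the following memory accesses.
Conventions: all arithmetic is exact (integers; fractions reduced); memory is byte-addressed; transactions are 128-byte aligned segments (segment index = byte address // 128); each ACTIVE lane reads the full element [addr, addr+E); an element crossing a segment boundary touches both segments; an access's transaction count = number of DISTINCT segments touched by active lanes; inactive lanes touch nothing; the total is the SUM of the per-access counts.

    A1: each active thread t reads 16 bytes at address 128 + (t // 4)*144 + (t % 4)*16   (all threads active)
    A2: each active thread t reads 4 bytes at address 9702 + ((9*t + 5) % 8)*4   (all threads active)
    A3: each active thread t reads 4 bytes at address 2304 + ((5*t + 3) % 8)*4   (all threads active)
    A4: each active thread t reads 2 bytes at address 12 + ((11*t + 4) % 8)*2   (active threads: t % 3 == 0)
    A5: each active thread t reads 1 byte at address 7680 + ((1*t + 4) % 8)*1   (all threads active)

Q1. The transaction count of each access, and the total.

A1: 2 transactions
A2: 2 transactions
A3: 1 transaction
A4: 1 transaction
A5: 1 transaction

Answer: 2,2,1,1,1; total 7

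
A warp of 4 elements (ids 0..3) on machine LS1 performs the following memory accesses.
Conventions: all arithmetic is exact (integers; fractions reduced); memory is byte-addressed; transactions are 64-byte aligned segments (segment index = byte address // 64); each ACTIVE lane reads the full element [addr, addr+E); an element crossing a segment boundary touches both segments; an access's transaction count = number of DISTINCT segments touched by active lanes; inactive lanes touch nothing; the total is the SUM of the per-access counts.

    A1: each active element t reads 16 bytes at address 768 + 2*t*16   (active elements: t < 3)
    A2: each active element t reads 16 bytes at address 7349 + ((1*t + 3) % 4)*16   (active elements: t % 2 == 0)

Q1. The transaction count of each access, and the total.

A1: 2 transactions
A2: 1 transaction

Answer: 2,1; total 3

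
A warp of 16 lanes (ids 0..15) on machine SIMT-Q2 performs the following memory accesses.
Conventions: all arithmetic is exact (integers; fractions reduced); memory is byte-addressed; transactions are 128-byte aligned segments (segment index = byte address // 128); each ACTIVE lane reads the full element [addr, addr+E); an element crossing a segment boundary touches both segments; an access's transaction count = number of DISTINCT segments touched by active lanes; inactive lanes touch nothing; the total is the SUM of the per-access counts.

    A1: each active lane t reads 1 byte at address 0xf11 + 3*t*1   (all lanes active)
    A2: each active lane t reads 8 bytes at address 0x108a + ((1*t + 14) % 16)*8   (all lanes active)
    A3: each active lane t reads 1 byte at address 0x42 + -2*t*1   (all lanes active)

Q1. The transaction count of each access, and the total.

A1: 1 transaction
A2: 2 transactions
A3: 1 transaction

Answer: 1,2,1; total 4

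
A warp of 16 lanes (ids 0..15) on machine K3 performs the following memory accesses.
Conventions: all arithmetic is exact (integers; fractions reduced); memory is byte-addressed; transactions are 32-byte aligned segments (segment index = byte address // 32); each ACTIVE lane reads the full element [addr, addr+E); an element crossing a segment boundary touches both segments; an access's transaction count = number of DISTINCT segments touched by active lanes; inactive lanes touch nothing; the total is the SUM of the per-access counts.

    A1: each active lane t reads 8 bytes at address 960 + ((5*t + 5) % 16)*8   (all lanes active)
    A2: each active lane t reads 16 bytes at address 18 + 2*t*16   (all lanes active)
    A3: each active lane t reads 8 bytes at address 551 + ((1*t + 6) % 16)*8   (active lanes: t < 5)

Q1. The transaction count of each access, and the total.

A1: 4 transactions
A2: 17 transactions
A3: 2 transactions

Answer: 4,17,2; total 23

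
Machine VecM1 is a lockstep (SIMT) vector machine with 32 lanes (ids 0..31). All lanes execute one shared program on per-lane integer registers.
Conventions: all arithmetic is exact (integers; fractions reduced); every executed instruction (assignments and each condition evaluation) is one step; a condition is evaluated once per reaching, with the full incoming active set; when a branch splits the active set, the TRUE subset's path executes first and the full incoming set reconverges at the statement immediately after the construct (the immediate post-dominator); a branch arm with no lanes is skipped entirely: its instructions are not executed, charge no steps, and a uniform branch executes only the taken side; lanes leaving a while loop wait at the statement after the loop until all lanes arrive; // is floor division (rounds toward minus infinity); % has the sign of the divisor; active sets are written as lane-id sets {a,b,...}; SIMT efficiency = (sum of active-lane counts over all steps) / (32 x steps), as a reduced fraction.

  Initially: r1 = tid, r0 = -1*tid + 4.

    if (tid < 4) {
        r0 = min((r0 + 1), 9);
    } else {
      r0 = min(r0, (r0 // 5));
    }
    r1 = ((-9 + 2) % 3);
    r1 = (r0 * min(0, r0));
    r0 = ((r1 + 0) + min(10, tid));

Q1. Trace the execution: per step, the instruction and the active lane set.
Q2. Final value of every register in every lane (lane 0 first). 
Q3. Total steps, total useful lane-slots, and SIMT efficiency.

step 0: eval (tid < 4)               {0,1,2,3,4,5,6,7,8,9,10,11,12,13,14,15,16,17,18,19,20,21,22,23,24,25,26,27,28,29,30,31}
step 1: r0 <- min((r0 + 1), 9)       {0,1,2,3}
step 2: r0 <- min(r0, (r0 // 5))     {4,5,6,7,8,9,10,11,12,13,14,15,16,17,18,19,20,21,22,23,24,25,26,27,28,29,30,31}
step 3: r1 <- ((-9 + 2) % 3)         {0,1,2,3,4,5,6,7,8,9,10,11,12,13,14,15,16,17,18,19,20,21,22,23,24,25,26,27,28,29,30,31}
step 4: r1 <- (r0 * min(0, r0))      {0,1,2,3,4,5,6,7,8,9,10,11,12,13,14,15,16,17,18,19,20,21,22,23,24,25,26,27,28,29,30,31}
step 5: r0 <- ((r1 + 0) + min(10, tid)) {0,1,2,3,4,5,6,7,8,9,10,11,12,13,14,15,16,17,18,19,20,21,22,23,24,25,26,27,28,29,30,31}

Answer: 6 steps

r1: 0,0,0,0,0,1,4,9,16,25,36,49,64,81,100,121,144,169,196,225,256,289,324,361,400,441,484,529,576,625,676,729
r0: 0,1,2,3,4,6,10,16,24,34,46,59,74,91,110,131,154,179,206,235,266,299,334,371,410,451,494,539,586,635,686,739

steps = 6; useful = 160; efficiency = 160/192 = 5/6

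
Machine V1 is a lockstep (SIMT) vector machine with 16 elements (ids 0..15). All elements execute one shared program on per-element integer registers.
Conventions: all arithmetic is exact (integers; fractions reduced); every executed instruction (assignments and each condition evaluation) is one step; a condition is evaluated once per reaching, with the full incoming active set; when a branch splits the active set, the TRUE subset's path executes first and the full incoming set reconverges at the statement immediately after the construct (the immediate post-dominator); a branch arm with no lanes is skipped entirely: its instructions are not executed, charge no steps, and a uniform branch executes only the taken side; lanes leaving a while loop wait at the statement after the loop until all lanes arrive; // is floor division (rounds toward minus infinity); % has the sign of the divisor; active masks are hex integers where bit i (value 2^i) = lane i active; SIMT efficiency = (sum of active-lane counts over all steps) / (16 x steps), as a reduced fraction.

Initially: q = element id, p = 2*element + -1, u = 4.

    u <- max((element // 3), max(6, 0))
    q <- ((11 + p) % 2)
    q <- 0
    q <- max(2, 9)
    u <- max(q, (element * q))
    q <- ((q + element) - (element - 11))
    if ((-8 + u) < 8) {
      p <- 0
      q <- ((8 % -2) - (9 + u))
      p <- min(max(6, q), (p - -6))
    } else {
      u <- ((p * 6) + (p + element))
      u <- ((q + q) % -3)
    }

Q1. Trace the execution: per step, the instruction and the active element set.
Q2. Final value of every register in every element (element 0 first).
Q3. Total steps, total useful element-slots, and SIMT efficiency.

step 0: u <- max((element // 3), max(6, 0)) 0xffff
step 1: q <- ((11 + p) % 2)          0xffff
step 2: q <- 0                       0xffff
step 3: q <- max(2, 9)               0xffff
step 4: u <- max(q, (element * q))   0xffff
step 5: q <- ((q + element) - (element - 11)) 0xffff
step 6: eval ((-8 + u) < 8)          0xffff
step 7: p <- 0                       0x0003
step 8: q <- ((8 % -2) - (9 + u))    0x0003
step 9: p <- min(max(6, q), (p - -6)) 0x0003
step 10: u <- ((p * 6) + (p + element)) 0xfffc
step 11: u <- ((q + q) % -3)          0xfffc

Answer: 12 steps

q: -18,-18,20,20,20,20,20,20,20,20,20,20,20,20,20,20
p: 6,6,3,5,7,9,11,13,15,17,19,21,23,25,27,29
u: 9,9,-2,-2,-2,-2,-2,-2,-2,-2,-2,-2,-2,-2,-2,-2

steps = 12; useful = 146; efficiency = 146/192 = 73/96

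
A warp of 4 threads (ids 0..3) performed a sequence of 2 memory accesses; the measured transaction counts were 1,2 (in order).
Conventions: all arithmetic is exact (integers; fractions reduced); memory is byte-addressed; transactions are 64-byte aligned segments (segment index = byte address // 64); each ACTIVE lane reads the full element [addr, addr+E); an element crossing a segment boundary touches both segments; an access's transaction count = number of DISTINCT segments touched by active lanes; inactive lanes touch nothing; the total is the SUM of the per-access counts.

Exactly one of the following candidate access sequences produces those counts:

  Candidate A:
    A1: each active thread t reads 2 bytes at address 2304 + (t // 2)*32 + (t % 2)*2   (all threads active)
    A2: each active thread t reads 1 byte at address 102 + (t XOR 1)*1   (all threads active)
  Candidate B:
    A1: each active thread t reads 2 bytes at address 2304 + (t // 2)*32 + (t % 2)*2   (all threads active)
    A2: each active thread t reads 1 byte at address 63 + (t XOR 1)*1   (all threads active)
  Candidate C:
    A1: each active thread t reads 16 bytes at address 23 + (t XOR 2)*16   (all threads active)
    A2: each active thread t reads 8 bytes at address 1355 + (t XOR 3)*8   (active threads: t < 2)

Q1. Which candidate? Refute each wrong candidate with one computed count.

A: A2 gives 1 transaction, not 2
C: A1 gives 2 transactions, not 1
B: all counts match (1,2)

Answer: B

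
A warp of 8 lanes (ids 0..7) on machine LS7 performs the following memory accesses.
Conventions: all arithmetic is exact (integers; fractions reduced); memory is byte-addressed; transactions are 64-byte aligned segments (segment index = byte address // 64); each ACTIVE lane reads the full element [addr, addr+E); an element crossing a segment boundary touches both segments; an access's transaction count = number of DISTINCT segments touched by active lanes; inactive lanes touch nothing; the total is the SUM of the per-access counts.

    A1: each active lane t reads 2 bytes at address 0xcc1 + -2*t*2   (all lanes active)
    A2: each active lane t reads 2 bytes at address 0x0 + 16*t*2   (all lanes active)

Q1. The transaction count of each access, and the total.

A1: 2 transactions
A2: 4 transactions

Answer: 2,4; total 6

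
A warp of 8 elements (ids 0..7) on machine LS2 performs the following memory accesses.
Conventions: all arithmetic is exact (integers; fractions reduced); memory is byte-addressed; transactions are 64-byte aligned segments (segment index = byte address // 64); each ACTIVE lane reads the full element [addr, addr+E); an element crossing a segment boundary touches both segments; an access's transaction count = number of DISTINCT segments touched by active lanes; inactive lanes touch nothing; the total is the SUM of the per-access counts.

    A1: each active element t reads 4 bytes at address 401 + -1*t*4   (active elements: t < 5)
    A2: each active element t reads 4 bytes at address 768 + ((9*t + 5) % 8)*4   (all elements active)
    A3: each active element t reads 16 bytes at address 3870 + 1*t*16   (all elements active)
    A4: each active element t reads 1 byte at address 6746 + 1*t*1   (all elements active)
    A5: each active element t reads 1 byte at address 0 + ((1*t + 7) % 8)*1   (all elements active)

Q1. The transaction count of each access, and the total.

A1: 1 transaction
A2: 1 transaction
A3: 3 transactions
A4: 1 transaction
A5: 1 transaction

Answer: 1,1,3,1,1; total 7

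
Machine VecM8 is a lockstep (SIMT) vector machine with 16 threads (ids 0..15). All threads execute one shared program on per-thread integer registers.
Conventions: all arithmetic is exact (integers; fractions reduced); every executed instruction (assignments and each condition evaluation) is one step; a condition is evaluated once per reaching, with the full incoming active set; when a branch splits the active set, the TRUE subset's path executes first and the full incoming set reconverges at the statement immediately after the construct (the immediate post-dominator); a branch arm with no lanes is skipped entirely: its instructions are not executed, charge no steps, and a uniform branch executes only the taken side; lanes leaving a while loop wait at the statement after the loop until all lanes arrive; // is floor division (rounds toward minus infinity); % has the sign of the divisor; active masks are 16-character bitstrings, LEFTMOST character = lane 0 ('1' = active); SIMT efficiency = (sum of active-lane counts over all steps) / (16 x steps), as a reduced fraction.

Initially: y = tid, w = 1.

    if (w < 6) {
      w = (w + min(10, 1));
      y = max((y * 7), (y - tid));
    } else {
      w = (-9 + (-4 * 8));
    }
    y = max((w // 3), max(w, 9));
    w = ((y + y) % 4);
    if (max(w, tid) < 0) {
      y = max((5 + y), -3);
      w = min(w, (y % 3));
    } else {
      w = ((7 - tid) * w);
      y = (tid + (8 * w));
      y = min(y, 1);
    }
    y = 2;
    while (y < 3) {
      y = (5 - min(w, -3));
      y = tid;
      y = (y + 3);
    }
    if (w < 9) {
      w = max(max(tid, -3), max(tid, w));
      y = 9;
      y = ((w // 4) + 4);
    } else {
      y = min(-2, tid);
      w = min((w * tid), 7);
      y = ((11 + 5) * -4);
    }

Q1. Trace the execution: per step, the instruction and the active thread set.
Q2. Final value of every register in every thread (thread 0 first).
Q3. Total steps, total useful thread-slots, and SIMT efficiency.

step 0: eval (w < 6)                 1111111111111111
step 1: w <- (w + min(10, 1))        1111111111111111
step 2: y <- max((y * 7), (y - tid)) 1111111111111111
step 3: y <- max((w // 3), max(w, 9)) 1111111111111111
step 4: w <- ((y + y) % 4)           1111111111111111
step 5: eval (max(w, tid) < 0)       1111111111111111
step 6: w <- ((7 - tid) * w)         1111111111111111
step 7: y <- (tid + (8 * w))         1111111111111111
step 8: y <- min(y, 1)               1111111111111111
step 9: y <- 2                       1111111111111111
step 10: eval (y < 3)                 1111111111111111
step 11: y <- (5 - min(w, -3))        1111111111111111
step 12: y <- tid                     1111111111111111
step 13: y <- (y + 3)                 1111111111111111
step 14: eval (y < 3)                 1111111111111111
step 15: eval (w < 9)                 1111111111111111
step 16: w <- max(max(tid, -3), max(tid, w)) 0001111111111111
step 17: y <- 9                       0001111111111111
step 18: y <- ((w // 4) + 4)          0001111111111111
step 19: y <- min(-2, tid)            1110000000000000
step 20: w <- min((w * tid), 7)       1110000000000000
step 21: y <- ((11 + 5) * -4)         1110000000000000

Answer: 22 steps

y: -64,-64,-64,6,5,5,5,5,6,6,6,6,7,7,7,7
w: 0,7,7,8,6,5,6,7,8,9,10,11,12,13,14,15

steps = 22; useful = 304; efficiency = 304/352 = 19/22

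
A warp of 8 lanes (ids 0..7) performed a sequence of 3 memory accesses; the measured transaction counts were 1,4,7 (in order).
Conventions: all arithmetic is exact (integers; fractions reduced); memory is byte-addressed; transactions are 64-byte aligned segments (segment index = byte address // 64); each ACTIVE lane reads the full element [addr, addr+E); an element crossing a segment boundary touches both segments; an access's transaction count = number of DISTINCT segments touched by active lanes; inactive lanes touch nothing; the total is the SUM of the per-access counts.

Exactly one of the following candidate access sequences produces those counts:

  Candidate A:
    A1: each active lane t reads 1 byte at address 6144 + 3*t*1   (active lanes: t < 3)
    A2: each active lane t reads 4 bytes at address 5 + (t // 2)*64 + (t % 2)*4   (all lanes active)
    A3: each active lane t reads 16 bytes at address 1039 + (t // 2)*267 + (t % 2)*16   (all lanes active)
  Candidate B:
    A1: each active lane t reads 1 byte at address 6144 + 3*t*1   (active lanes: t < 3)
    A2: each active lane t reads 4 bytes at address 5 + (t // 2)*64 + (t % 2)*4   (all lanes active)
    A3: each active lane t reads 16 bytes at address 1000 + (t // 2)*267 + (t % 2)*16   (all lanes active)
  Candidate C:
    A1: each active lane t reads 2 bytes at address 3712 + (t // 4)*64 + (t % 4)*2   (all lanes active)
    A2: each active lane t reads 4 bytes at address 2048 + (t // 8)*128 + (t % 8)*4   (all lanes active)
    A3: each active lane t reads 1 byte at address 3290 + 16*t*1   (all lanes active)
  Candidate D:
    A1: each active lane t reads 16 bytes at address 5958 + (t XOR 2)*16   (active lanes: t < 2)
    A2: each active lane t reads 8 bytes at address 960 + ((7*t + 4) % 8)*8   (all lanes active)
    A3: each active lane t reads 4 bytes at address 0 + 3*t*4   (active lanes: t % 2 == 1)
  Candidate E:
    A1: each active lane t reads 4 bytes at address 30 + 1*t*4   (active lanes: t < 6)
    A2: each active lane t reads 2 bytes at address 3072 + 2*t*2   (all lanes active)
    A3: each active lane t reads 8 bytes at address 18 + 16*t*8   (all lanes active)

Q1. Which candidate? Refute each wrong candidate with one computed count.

A: A3 gives 6 transactions, not 7
C: A1 gives 2 transactions, not 1
D: A1 gives 2 transactions, not 1
E: A2 gives 1 transaction, not 4
B: all counts match (1,4,7)

Answer: B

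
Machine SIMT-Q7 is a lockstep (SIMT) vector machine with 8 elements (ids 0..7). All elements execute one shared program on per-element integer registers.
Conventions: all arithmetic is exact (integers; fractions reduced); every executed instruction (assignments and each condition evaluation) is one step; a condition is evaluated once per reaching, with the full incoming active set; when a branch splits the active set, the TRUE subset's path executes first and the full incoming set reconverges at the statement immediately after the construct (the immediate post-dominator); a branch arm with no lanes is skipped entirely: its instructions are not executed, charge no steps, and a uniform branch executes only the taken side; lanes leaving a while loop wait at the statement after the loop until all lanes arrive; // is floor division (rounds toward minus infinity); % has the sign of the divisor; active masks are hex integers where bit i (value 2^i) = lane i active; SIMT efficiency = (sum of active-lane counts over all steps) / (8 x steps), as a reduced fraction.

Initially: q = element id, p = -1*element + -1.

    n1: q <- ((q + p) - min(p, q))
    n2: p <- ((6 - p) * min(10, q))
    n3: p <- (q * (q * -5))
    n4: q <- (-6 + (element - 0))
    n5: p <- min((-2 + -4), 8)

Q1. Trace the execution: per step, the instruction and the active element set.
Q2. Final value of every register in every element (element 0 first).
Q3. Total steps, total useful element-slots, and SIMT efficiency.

step 0: q <- ((q + p) - min(p, q))   0xff
step 1: p <- ((6 - p) * min(10, q))  0xff
step 2: p <- (q * (q * -5))          0xff
step 3: q <- (-6 + (element - 0))    0xff
step 4: p <- min((-2 + -4), 8)       0xff

Answer: 5 steps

q: -6,-5,-4,-3,-2,-1,0,1
p: -6,-6,-6,-6,-6,-6,-6,-6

steps = 5; useful = 40; efficiency = 40/40 = 1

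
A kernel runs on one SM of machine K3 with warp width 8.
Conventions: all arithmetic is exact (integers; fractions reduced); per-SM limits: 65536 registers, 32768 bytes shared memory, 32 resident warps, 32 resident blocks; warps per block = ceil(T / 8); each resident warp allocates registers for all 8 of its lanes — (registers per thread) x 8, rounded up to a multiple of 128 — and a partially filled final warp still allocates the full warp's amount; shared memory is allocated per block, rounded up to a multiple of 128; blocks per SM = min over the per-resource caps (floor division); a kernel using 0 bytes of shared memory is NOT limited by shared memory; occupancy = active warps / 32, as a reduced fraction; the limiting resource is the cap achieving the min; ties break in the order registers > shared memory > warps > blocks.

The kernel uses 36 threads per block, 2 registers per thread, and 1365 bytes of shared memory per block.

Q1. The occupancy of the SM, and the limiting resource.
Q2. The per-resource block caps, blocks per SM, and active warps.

Answer: occupancy 15/16, limited by warps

registers: 102 blocks
shared memory: 23 blocks
warps: 6 blocks
blocks: 32 blocks

Answer: 6 blocks, 30 active warps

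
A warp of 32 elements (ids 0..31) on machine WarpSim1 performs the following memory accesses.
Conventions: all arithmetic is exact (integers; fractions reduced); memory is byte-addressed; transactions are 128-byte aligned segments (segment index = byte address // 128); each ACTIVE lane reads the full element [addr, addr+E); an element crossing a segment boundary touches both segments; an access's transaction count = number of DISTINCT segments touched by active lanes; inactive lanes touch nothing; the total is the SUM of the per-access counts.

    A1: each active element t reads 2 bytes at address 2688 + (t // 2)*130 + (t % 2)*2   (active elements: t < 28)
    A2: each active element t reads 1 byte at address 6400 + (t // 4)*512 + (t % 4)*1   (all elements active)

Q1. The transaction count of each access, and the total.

A1: 14 transactions
A2: 8 transactions

Answer: 14,8; total 22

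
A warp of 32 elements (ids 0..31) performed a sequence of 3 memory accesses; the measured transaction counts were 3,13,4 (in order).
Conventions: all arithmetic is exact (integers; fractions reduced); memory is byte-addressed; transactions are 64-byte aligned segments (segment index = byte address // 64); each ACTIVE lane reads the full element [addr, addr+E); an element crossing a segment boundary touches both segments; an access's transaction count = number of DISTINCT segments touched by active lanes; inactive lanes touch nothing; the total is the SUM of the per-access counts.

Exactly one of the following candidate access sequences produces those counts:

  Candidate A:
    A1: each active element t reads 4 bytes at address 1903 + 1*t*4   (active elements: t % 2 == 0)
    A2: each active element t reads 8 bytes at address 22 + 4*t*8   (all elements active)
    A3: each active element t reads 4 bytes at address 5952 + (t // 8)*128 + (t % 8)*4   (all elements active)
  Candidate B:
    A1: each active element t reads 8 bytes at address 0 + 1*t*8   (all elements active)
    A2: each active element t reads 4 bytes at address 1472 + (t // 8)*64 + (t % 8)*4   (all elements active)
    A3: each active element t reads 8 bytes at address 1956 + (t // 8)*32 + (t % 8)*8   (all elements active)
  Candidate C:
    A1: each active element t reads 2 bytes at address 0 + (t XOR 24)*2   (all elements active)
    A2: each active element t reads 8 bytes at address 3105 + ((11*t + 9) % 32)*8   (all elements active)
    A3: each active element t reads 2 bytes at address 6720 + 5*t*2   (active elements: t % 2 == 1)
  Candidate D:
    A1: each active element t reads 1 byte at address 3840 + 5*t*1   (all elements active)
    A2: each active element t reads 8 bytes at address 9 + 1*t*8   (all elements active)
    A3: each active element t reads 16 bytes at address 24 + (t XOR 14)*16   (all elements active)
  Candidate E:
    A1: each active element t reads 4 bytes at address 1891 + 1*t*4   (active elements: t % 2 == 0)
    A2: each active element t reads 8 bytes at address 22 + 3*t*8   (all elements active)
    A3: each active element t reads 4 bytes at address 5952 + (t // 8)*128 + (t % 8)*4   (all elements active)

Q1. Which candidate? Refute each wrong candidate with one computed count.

A: A2 gives 16 transactions, not 13
B: A1 gives 4 transactions, not 3
C: A1 gives 1 transaction, not 3
D: A2 gives 5 transactions, not 13
E: all counts match (3,13,4)

Answer: E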